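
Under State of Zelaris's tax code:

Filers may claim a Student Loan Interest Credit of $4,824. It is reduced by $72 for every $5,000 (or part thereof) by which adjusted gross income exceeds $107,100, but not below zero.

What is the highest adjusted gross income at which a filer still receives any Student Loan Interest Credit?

After 66 increments the reduction is 66 × $72 = $4,752, leaving $72; one more increment wipes it out. Increment 66 ends at excess 66 × $5,000 = $330,000, so the highest qualifying income is $107,100 + $330,000 = $437,100.

$437,100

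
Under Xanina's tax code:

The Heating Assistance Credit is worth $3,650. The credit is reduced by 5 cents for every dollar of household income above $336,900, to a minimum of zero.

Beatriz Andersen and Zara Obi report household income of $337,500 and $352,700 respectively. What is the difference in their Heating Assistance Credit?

Beatriz ($337,500): Heating Assistance Credit: 5% of the $600 excess over $336,900 is $30; credit = $3,650 − $30 = $3,620.
Zara ($352,700): Heating Assistance Credit: 5% of the $15,800 excess over $336,900 is $790; credit = $3,650 − $790 = $2,860.
Difference: |$3,620 − $2,860| = $760.

$760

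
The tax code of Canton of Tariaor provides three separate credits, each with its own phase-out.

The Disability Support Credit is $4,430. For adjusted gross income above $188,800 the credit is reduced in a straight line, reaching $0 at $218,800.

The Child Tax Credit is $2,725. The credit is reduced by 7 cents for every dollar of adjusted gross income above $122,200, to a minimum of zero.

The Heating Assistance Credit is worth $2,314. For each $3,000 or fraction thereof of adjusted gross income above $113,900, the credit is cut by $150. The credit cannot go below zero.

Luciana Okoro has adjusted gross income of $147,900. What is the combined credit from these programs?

$5,870

Disability Support Credit: $147,900 is at or below the $188,800 threshold, so the full $4,430 applies.
Child Tax Credit: 7% of the $25,700 excess over $122,200 is $1,799; credit = $2,725 − $1,799 = $926.
Heating Assistance Credit: income exceeds $113,900 by $34,000, which is 12 full-or-partial $3,000 increments; reduction = 12 × $150 = $1,800, leaving $514.
Total: $4,430 + $926 + $514 = $5,870.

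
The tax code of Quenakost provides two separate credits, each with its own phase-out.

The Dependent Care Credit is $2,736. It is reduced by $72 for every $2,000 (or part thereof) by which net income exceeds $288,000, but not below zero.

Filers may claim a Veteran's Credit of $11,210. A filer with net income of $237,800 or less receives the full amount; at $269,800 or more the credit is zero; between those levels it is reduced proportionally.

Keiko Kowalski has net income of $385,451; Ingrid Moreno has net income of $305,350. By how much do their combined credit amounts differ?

Keiko ($385,451): Dependent Care Credit: income exceeds $288,000 by $97,451 → 49 increments × $72 = $3,528 ≥ base, so the credit is $0. Veteran's Credit: $385,451 is at or above $269,800, so the credit is $0. total $0 + $0 = $0
Ingrid ($305,350): Dependent Care Credit: income exceeds $288,000 by $17,350, which is 9 full-or-partial $2,000 increments; reduction = 9 × $72 = $648, leaving $2,088. Veteran's Credit: $305,350 is at or above $269,800, so the credit is $0. total $2,088 + $0 = $2,088
Difference: |$0 − $2,088| = $2,088.

$2,088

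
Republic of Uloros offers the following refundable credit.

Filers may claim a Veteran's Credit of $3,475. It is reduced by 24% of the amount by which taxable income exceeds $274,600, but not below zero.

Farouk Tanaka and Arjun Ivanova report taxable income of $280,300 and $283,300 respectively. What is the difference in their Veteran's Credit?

Farouk ($280,300): Veteran's Credit: 24% of the $5,700 excess over $274,600 is $1,368; credit = $3,475 − $1,368 = $2,107.
Arjun ($283,300): Veteran's Credit: 24% of the $8,700 excess over $274,600 is $2,088; credit = $3,475 − $2,088 = $1,387.
Difference: |$2,107 − $1,387| = $720.

$720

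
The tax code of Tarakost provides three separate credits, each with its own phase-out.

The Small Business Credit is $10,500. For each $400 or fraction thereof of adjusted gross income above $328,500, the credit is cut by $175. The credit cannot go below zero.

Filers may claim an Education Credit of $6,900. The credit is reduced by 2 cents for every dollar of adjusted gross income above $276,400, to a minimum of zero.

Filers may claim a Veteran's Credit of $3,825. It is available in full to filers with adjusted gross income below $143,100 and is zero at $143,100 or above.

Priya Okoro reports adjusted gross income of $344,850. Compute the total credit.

$8,856

Small Business Credit: income exceeds $328,500 by $16,350, which is 41 full-or-partial $400 increments; reduction = 41 × $175 = $7,175, leaving $3,325.
Education Credit: 2% of the $68,450 excess over $276,400 is $1,369; credit = $6,900 − $1,369 = $5,531.
Veteran's Credit: $344,850 meets or exceeds the $143,100 cutoff, so the credit is $0.
Total: $3,325 + $5,531 + $0 = $8,856.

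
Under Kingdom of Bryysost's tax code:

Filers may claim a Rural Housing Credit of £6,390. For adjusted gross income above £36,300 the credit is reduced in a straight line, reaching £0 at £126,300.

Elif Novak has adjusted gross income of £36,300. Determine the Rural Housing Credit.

£6,390

Rural Housing Credit: £36,300 is at or below the £36,300 threshold, so the full £6,390 applies.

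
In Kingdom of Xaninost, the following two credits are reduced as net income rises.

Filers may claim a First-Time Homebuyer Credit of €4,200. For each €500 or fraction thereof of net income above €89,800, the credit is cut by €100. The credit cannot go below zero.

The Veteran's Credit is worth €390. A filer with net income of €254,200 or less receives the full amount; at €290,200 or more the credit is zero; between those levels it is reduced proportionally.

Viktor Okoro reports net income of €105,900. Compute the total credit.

First-Time Homebuyer Credit: income exceeds €89,800 by €16,100, which is 33 full-or-partial €500 increments; reduction = 33 × €100 = €3,300, leaving €900.
Veteran's Credit: €105,900 is at or below the €254,200 threshold, so the full €390 applies.
Total: €900 + €390 = €1,290.

€1,290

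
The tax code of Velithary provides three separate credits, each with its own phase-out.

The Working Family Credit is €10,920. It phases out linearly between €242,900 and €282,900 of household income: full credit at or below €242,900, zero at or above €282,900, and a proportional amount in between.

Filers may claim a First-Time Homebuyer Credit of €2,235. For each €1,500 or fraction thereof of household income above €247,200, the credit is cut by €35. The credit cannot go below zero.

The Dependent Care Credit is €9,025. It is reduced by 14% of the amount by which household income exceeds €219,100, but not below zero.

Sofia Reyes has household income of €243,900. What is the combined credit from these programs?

Working Family Credit: €243,900 is €1,000 into a €40,000 phase-out range, leaving 39,000/40,000 of the credit: €10,920 × 39,000/40,000 = €10,647.
First-Time Homebuyer Credit: €243,900 is at or below the €247,200 threshold, so the full €2,235 applies.
Dependent Care Credit: 14% of the €24,800 excess over €219,100 is €3,472; credit = €9,025 − €3,472 = €5,553.
Total: €10,647 + €2,235 + €5,553 = €18,435.

€18,435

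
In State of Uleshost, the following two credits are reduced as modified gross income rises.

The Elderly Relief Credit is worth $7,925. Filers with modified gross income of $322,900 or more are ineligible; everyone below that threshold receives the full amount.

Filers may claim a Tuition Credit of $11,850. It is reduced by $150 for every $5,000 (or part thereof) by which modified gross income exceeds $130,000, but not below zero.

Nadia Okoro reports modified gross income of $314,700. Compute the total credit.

$14,225

Elderly Relief Credit: $314,700 is below the $322,900 cutoff, so the full $7,925 applies.
Tuition Credit: income exceeds $130,000 by $184,700, which is 37 full-or-partial $5,000 increments; reduction = 37 × $150 = $5,550, leaving $6,300.
Total: $7,925 + $6,300 = $14,225.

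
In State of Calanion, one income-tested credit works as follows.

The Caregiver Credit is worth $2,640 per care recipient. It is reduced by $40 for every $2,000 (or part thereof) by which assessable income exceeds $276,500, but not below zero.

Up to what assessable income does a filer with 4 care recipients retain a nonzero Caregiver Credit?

Full credit = 4 × $2,640 = $10,560.
After 263 increments the reduction is 263 × $40 = $10,520, leaving $40; one more increment wipes it out. Increment 263 ends at excess 263 × $2,000 = $526,000, so the highest qualifying income is $276,500 + $526,000 = $802,500.

$802,500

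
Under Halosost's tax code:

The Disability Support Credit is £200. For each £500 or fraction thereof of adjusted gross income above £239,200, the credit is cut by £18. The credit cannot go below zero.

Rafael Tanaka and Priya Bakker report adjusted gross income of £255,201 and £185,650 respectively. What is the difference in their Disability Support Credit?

Rafael (£255,201): Disability Support Credit: income exceeds £239,200 by £16,001 → 33 increments × £18 = £594 ≥ base, so the credit is £0.
Priya (£185,650): Disability Support Credit: £185,650 is at or below the £239,200 threshold, so the full £200 applies.
Difference: |£0 − £200| = £200.

£200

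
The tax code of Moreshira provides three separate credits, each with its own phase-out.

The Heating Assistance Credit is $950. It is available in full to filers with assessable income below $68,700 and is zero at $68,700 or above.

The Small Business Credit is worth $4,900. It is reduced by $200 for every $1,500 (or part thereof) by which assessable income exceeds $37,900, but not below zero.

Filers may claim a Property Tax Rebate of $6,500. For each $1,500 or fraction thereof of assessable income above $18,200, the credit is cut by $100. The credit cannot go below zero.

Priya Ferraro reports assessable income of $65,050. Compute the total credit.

Heating Assistance Credit: $65,050 is below the $68,700 cutoff, so the full $950 applies.
Small Business Credit: income exceeds $37,900 by $27,150, which is 19 full-or-partial $1,500 increments; reduction = 19 × $200 = $3,800, leaving $1,100.
Property Tax Rebate: income exceeds $18,200 by $46,850, which is 32 full-or-partial $1,500 increments; reduction = 32 × $100 = $3,200, leaving $3,300.
Total: $950 + $1,100 + $3,300 = $5,350.

$5,350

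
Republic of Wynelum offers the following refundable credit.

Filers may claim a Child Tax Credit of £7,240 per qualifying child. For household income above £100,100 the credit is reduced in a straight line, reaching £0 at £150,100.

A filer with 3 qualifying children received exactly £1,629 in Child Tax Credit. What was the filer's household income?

Full credit = 3 × £7,240 = £21,720.
£1,629 is 1,629/21,720 of the full £21,720, so 20,091/21,720 of the £50,000 range has been used: income = £100,100 + £50,000 × 20,091/21,720 = £146,350.

£146,350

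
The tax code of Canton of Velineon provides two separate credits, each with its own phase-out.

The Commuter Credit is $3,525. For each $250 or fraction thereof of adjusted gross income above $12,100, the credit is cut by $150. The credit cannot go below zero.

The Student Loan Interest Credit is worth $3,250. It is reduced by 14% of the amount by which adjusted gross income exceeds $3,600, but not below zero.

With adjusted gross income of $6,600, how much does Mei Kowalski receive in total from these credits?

$6,355

Commuter Credit: $6,600 is at or below the $12,100 threshold, so the full $3,525 applies.
Student Loan Interest Credit: 14% of the $3,000 excess over $3,600 is $420; credit = $3,250 − $420 = $2,830.
Total: $3,525 + $2,830 = $6,355.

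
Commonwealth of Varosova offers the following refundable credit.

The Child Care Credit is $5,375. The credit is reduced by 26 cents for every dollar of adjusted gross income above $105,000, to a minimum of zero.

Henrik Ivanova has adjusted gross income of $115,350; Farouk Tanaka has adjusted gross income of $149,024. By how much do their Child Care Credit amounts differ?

$2,684

Henrik ($115,350): Child Care Credit: 26% of the $10,350 excess over $105,000 is $2,691; credit = $5,375 − $2,691 = $2,684.
Farouk ($149,024): Child Care Credit: 26% of the $44,024 excess over $105,000 is $11,446.24 ≥ base, so the credit is $0.
Difference: |$2,684 − $0| = $2,684.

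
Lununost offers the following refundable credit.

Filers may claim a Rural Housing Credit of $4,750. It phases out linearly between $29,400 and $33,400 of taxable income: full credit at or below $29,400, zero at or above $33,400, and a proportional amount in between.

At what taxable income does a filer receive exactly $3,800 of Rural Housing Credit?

$30,200

$3,800 is 3,800/4,750 of the full $4,750, so 950/4,750 of the $4,000 range has been used: income = $29,400 + $4,000 × 950/4,750 = $30,200.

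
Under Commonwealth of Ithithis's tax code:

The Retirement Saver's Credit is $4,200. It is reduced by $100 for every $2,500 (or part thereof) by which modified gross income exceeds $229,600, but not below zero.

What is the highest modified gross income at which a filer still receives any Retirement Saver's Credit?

$332,100

After 41 increments the reduction is 41 × $100 = $4,100, leaving $100; one more increment wipes it out. Increment 41 ends at excess 41 × $2,500 = $102,500, so the highest qualifying income is $229,600 + $102,500 = $332,100.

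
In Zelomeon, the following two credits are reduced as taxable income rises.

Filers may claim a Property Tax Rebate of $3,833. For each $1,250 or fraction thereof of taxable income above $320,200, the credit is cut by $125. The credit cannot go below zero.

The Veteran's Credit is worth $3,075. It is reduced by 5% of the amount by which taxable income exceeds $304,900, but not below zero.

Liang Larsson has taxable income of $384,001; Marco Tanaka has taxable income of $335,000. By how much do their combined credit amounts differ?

Liang ($384,001): Property Tax Rebate: income exceeds $320,200 by $63,801 → 52 increments × $125 = $6,500 ≥ base, so the credit is $0. Veteran's Credit: 5% of the $79,101 excess over $304,900 is $3,955.05 ≥ base, so the credit is $0. total $0 + $0 = $0
Marco ($335,000): Property Tax Rebate: income exceeds $320,200 by $14,800, which is 12 full-or-partial $1,250 increments; reduction = 12 × $125 = $1,500, leaving $2,333. Veteran's Credit: 5% of the $30,100 excess over $304,900 is $1,505; credit = $3,075 − $1,505 = $1,570. total $2,333 + $1,570 = $3,903
Difference: |$0 − $3,903| = $3,903.

$3,903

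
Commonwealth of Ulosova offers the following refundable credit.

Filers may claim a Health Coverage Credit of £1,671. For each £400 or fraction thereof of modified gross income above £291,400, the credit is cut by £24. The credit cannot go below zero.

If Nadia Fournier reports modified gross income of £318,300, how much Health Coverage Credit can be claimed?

Health Coverage Credit: income exceeds £291,400 by £26,900, which is 68 full-or-partial £400 increments; reduction = 68 × £24 = £1,632, leaving £39.

£39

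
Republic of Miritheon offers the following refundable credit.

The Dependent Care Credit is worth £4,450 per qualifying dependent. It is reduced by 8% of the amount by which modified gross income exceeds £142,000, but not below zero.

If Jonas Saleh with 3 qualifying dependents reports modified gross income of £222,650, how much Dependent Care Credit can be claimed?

Dependent Care Credit: base = 3 × £4,450 = £13,350. 8% of the £80,650 excess over £142,000 is £6,452; credit = £13,350 − £6,452 = £6,898.

£6,898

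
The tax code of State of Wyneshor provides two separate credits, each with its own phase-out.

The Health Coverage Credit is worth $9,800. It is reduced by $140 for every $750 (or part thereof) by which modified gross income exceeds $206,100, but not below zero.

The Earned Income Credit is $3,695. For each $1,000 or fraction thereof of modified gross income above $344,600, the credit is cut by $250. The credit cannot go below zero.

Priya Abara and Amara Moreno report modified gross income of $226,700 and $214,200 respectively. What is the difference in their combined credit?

$2,380

Priya ($226,700): Health Coverage Credit: income exceeds $206,100 by $20,600, which is 28 full-or-partial $750 increments; reduction = 28 × $140 = $3,920, leaving $5,880. Earned Income Credit: $226,700 is at or below the $344,600 threshold, so the full $3,695 applies. total $5,880 + $3,695 = $9,575
Amara ($214,200): Health Coverage Credit: income exceeds $206,100 by $8,100, which is 11 full-or-partial $750 increments; reduction = 11 × $140 = $1,540, leaving $8,260. Earned Income Credit: $214,200 is at or below the $344,600 threshold, so the full $3,695 applies. total $8,260 + $3,695 = $11,955
Difference: |$9,575 − $11,955| = $2,380.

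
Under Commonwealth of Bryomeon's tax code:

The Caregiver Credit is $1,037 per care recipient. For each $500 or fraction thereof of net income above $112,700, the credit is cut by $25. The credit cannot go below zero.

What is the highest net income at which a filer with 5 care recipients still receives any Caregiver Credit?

$216,200

Full credit = 5 × $1,037 = $5,185.
After 207 increments the reduction is 207 × $25 = $5,175, leaving $10; one more increment wipes it out. Increment 207 ends at excess 207 × $500 = $103,500, so the highest qualifying income is $112,700 + $103,500 = $216,200.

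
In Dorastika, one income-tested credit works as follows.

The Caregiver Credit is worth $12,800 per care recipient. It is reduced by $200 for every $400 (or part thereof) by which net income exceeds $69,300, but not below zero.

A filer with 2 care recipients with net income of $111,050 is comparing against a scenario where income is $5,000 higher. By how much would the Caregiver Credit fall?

At $111,050 — base = 2 × $12,800 = $25,600. income exceeds $69,300 by $41,750, which is 105 full-or-partial $400 increments; reduction = 105 × $200 = $21,000, leaving $4,600.
At $116,050 — base = 2 × $12,800 = $25,600. income exceeds $69,300 by $46,750, which is 117 full-or-partial $400 increments; reduction = 117 × $200 = $23,400, leaving $2,200.
Lost: $4,600 − $2,200 = $2,400.

$2,400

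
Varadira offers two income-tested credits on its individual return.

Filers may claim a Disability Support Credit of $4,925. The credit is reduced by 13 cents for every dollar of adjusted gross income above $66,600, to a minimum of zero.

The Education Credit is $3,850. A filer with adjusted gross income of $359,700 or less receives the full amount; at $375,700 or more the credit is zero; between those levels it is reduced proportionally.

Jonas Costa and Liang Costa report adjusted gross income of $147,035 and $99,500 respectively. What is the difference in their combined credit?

Jonas ($147,035): Disability Support Credit: 13% of the $80,435 excess over $66,600 is $10,456.55 ≥ base, so the credit is $0. Education Credit: $147,035 is at or below the $359,700 threshold, so the full $3,850 applies. total $0 + $3,850 = $3,850
Liang ($99,500): Disability Support Credit: 13% of the $32,900 excess over $66,600 is $4,277; credit = $4,925 − $4,277 = $648. Education Credit: $99,500 is at or below the $359,700 threshold, so the full $3,850 applies. total $648 + $3,850 = $4,498
Difference: |$3,850 − $4,498| = $648.

$648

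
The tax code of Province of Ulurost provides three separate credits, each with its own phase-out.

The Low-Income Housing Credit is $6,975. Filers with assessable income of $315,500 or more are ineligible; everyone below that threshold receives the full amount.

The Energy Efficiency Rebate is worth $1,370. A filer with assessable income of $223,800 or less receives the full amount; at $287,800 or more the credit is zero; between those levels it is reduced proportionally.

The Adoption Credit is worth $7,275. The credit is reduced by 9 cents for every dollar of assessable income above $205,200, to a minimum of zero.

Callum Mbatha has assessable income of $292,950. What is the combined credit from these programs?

Low-Income Housing Credit: $292,950 is below the $315,500 cutoff, so the full $6,975 applies.
Energy Efficiency Rebate: $292,950 is at or above $287,800, so the credit is $0.
Adoption Credit: 9% of the $87,750 excess over $205,200 is $7,897.50 ≥ base, so the credit is $0.
Total: $6,975 + $0 + $0 = $6,975.

$6,975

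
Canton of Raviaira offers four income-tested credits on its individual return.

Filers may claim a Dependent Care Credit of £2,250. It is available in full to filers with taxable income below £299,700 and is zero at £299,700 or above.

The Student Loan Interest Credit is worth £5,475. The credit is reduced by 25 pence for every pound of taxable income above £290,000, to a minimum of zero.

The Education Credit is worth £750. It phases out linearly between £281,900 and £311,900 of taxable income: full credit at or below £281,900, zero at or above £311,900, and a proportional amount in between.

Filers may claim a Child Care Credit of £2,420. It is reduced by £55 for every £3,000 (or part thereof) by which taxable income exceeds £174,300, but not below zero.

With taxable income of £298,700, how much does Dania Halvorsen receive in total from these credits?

Dependent Care Credit: £298,700 is below the £299,700 cutoff, so the full £2,250 applies.
Student Loan Interest Credit: 25% of the £8,700 excess over £290,000 is £2,175; credit = £5,475 − £2,175 = £3,300.
Education Credit: £298,700 is £16,800 into a £30,000 phase-out range, leaving 13,200/30,000 of the credit: £750 × 13,200/30,000 = £330.
Child Care Credit: income exceeds £174,300 by £124,400, which is 42 full-or-partial £3,000 increments; reduction = 42 × £55 = £2,310, leaving £110.
Total: £2,250 + £3,300 + £330 + £110 = £5,990.

£5,990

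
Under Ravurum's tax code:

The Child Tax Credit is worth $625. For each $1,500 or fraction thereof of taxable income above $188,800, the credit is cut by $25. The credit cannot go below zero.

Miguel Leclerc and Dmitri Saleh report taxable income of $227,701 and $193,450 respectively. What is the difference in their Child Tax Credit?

$525

Miguel ($227,701): Child Tax Credit: income exceeds $188,800 by $38,901 → 26 increments × $25 = $650 ≥ base, so the credit is $0.
Dmitri ($193,450): Child Tax Credit: income exceeds $188,800 by $4,650, which is 4 full-or-partial $1,500 increments; reduction = 4 × $25 = $100, leaving $525.
Difference: |$0 − $525| = $525.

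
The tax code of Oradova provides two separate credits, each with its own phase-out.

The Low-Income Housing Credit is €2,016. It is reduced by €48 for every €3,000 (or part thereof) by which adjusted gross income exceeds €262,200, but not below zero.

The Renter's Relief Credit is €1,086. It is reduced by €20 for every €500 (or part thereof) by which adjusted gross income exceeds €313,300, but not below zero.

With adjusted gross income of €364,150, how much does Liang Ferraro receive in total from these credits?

€384

Low-Income Housing Credit: income exceeds €262,200 by €101,950, which is 34 full-or-partial €3,000 increments; reduction = 34 × €48 = €1,632, leaving €384.
Renter's Relief Credit: income exceeds €313,300 by €50,850 → 102 increments × €20 = €2,040 ≥ base, so the credit is €0.
Total: €384 + €0 = €384.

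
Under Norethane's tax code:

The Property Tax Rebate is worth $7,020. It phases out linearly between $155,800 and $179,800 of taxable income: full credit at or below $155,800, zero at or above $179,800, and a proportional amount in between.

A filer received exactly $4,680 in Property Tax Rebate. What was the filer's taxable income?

$4,680 is 4,680/7,020 of the full $7,020, so 2,340/7,020 of the $24,000 range has been used: income = $155,800 + $24,000 × 2,340/7,020 = $163,800.

$163,800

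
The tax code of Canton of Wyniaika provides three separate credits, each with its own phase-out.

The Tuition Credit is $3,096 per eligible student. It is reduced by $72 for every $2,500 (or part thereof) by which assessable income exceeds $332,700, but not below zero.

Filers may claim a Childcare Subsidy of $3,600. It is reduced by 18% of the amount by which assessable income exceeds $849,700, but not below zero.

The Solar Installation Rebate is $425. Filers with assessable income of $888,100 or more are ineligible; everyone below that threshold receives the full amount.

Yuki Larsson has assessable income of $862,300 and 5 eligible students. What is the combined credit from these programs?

$1,973

Tuition Credit: base = 5 × $3,096 = $15,480. income exceeds $332,700 by $529,600, which is 212 full-or-partial $2,500 increments; reduction = 212 × $72 = $15,264, leaving $216.
Childcare Subsidy: 18% of the $12,600 excess over $849,700 is $2,268; credit = $3,600 − $2,268 = $1,332.
Solar Installation Rebate: $862,300 is below the $888,100 cutoff, so the full $425 applies.
Total: $216 + $1,332 + $425 = $1,973.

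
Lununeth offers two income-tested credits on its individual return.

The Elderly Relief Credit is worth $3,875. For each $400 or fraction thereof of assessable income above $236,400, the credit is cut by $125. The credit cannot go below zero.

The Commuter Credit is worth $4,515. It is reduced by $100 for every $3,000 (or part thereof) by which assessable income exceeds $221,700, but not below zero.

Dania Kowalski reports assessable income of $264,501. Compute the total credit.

$3,015

Elderly Relief Credit: income exceeds $236,400 by $28,101 → 71 increments × $125 = $8,875 ≥ base, so the credit is $0.
Commuter Credit: income exceeds $221,700 by $42,801, which is 15 full-or-partial $3,000 increments; reduction = 15 × $100 = $1,500, leaving $3,015.
Total: $0 + $3,015 = $3,015.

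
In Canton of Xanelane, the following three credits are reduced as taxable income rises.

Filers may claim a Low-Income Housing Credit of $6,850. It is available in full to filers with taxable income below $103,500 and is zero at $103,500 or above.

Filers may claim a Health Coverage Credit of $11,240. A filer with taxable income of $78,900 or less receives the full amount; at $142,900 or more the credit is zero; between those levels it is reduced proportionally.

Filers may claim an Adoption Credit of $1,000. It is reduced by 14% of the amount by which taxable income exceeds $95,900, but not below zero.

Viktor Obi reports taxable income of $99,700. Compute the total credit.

Low-Income Housing Credit: $99,700 is below the $103,500 cutoff, so the full $6,850 applies.
Health Coverage Credit: $99,700 is $20,800 into a $64,000 phase-out range, leaving 43,200/64,000 of the credit: $11,240 × 43,200/64,000 = $7,587.
Adoption Credit: 14% of the $3,800 excess over $95,900 is $532; credit = $1,000 − $532 = $468.
Total: $6,850 + $7,587 + $468 = $14,905.

$14,905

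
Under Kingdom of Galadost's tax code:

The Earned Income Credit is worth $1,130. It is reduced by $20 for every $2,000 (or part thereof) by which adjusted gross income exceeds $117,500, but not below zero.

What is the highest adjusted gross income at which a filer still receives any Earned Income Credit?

$229,500

After 56 increments the reduction is 56 × $20 = $1,120, leaving $10; one more increment wipes it out. Increment 56 ends at excess 56 × $2,000 = $112,000, so the highest qualifying income is $117,500 + $112,000 = $229,500.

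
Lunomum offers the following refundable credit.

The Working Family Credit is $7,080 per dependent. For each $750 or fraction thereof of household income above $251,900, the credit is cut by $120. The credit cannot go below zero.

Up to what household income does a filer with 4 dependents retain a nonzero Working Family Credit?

Full credit = 4 × $7,080 = $28,320.
After 235 increments the reduction is 235 × $120 = $28,200, leaving $120; one more increment wipes it out. Increment 235 ends at excess 235 × $750 = $176,250, so the highest qualifying income is $251,900 + $176,250 = $428,150.

$428,150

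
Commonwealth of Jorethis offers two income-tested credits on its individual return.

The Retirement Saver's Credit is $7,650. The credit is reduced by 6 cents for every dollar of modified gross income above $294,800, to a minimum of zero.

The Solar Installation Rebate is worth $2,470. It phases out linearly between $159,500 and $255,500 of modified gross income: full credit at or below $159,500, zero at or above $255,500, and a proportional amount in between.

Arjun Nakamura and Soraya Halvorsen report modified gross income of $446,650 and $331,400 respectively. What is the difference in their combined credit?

Arjun ($446,650): Retirement Saver's Credit: 6% of the $151,850 excess over $294,800 is $9,111 ≥ base, so the credit is $0. Solar Installation Rebate: $446,650 is at or above $255,500, so the credit is $0. total $0 + $0 = $0
Soraya ($331,400): Retirement Saver's Credit: 6% of the $36,600 excess over $294,800 is $2,196; credit = $7,650 − $2,196 = $5,454. Solar Installation Rebate: $331,400 is at or above $255,500, so the credit is $0. total $5,454 + $0 = $5,454
Difference: |$0 − $5,454| = $5,454.

$5,454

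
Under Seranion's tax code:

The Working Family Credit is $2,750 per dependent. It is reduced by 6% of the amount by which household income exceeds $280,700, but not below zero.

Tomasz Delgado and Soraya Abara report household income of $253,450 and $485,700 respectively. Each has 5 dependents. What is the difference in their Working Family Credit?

$12,300

Tomasz ($253,450): Working Family Credit: base = 5 × $2,750 = $13,750. $253,450 is at or below the $280,700 threshold, so the full $13,750 applies.
Soraya ($485,700): Working Family Credit: base = 5 × $2,750 = $13,750. 6% of the $205,000 excess over $280,700 is $12,300; credit = $13,750 − $12,300 = $1,450.
Difference: |$13,750 − $1,450| = $12,300.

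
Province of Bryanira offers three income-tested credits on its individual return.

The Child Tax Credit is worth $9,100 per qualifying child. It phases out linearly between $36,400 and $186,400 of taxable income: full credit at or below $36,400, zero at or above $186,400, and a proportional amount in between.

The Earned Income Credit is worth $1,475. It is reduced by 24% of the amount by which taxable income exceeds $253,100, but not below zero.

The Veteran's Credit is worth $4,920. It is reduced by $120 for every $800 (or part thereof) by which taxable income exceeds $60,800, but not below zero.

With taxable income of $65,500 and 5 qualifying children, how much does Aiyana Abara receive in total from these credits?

Child Tax Credit: base = 5 × $9,100 = $45,500. $65,500 is $29,100 into a $150,000 phase-out range, leaving 120,900/150,000 of the credit: $45,500 × 120,900/150,000 = $36,673.
Earned Income Credit: $65,500 is at or below the $253,100 threshold, so the full $1,475 applies.
Veteran's Credit: income exceeds $60,800 by $4,700, which is 6 full-or-partial $800 increments; reduction = 6 × $120 = $720, leaving $4,200.
Total: $36,673 + $1,475 + $4,200 = $42,348.

$42,348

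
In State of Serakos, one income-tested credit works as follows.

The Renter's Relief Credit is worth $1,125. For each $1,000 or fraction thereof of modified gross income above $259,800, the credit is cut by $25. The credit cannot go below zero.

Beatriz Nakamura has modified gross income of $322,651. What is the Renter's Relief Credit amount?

Renter's Relief Credit: income exceeds $259,800 by $62,851 → 63 increments × $25 = $1,575 ≥ base, so the credit is $0.

$0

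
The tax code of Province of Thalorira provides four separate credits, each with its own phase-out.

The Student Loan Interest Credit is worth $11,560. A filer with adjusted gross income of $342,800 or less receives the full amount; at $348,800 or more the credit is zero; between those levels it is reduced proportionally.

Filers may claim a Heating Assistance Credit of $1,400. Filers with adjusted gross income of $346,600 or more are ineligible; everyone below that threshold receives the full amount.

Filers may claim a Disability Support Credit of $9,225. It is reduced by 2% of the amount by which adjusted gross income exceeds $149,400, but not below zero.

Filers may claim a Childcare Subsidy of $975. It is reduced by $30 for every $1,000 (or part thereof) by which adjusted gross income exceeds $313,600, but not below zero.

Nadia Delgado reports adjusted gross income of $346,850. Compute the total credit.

Student Loan Interest Credit: $346,850 is $4,050 into a $6,000 phase-out range, leaving 1,950/6,000 of the credit: $11,560 × 1,950/6,000 = $3,757.
Heating Assistance Credit: $346,850 meets or exceeds the $346,600 cutoff, so the credit is $0.
Disability Support Credit: 2% of the $197,450 excess over $149,400 is $3,949; credit = $9,225 − $3,949 = $5,276.
Childcare Subsidy: income exceeds $313,600 by $33,250 → 34 increments × $30 = $1,020 ≥ base, so the credit is $0.
Total: $3,757 + $0 + $5,276 + $0 = $9,033.

$9,033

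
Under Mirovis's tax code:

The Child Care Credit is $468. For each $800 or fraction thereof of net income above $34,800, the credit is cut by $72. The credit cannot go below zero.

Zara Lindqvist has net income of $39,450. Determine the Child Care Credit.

$36

Child Care Credit: income exceeds $34,800 by $4,650, which is 6 full-or-partial $800 increments; reduction = 6 × $72 = $432, leaving $36.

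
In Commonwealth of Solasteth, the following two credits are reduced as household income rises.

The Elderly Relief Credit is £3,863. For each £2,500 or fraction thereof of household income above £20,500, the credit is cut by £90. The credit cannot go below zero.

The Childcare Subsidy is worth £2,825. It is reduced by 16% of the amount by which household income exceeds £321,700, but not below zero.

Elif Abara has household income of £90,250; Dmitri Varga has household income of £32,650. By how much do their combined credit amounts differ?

Elif (£90,250): Elderly Relief Credit: income exceeds £20,500 by £69,750, which is 28 full-or-partial £2,500 increments; reduction = 28 × £90 = £2,520, leaving £1,343. Childcare Subsidy: £90,250 is at or below the £321,700 threshold, so the full £2,825 applies. total £1,343 + £2,825 = £4,168
Dmitri (£32,650): Elderly Relief Credit: income exceeds £20,500 by £12,150, which is 5 full-or-partial £2,500 increments; reduction = 5 × £90 = £450, leaving £3,413. Childcare Subsidy: £32,650 is at or below the £321,700 threshold, so the full £2,825 applies. total £3,413 + £2,825 = £6,238
Difference: |£4,168 − £6,238| = £2,070.

£2,070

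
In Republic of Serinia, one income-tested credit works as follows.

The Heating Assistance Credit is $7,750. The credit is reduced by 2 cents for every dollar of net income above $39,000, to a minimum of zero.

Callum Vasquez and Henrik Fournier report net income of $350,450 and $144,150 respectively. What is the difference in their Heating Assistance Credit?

$4,126

Callum ($350,450): Heating Assistance Credit: 2% of the $311,450 excess over $39,000 is $6,229; credit = $7,750 − $6,229 = $1,521.
Henrik ($144,150): Heating Assistance Credit: 2% of the $105,150 excess over $39,000 is $2,103; credit = $7,750 − $2,103 = $5,647.
Difference: |$1,521 − $5,647| = $4,126.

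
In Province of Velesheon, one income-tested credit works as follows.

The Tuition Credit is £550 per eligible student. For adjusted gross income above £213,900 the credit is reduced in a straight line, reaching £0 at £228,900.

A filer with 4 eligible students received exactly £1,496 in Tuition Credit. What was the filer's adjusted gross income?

£218,700

Full credit = 4 × £550 = £2,200.
£1,496 is 1,496/2,200 of the full £2,200, so 704/2,200 of the £15,000 range has been used: income = £213,900 + £15,000 × 704/2,200 = £218,700.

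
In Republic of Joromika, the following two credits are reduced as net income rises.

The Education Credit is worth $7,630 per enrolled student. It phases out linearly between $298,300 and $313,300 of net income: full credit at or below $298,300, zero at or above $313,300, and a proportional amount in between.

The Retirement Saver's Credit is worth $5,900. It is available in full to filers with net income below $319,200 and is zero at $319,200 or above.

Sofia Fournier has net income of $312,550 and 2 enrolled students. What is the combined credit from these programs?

$6,663

Education Credit: base = 2 × $7,630 = $15,260. $312,550 is $14,250 into a $15,000 phase-out range, leaving 750/15,000 of the credit: $15,260 × 750/15,000 = $763.
Retirement Saver's Credit: $312,550 is below the $319,200 cutoff, so the full $5,900 applies.
Total: $763 + $5,900 = $6,663.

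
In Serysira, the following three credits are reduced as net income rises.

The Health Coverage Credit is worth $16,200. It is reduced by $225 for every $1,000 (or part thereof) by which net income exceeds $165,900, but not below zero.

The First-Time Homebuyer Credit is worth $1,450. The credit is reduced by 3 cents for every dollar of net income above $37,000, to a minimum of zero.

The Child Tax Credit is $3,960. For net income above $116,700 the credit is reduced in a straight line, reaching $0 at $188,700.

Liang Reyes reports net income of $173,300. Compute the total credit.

Health Coverage Credit: income exceeds $165,900 by $7,400, which is 8 full-or-partial $1,000 increments; reduction = 8 × $225 = $1,800, leaving $14,400.
First-Time Homebuyer Credit: 3% of the $136,300 excess over $37,000 is $4,089 ≥ base, so the credit is $0.
Child Tax Credit: $173,300 is $56,600 into a $72,000 phase-out range, leaving 15,400/72,000 of the credit: $3,960 × 15,400/72,000 = $847.
Total: $14,400 + $0 + $847 = $15,247.

$15,247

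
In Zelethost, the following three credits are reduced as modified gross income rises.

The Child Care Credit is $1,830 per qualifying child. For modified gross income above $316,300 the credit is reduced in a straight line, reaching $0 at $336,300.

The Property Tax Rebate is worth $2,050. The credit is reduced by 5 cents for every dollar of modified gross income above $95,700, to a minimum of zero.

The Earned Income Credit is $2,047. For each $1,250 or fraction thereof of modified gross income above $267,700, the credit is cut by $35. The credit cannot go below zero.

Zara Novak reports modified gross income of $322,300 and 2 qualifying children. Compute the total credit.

Child Care Credit: base = 2 × $1,830 = $3,660. $322,300 is $6,000 into a $20,000 phase-out range, leaving 14,000/20,000 of the credit: $3,660 × 14,000/20,000 = $2,562.
Property Tax Rebate: 5% of the $226,600 excess over $95,700 is $11,330 ≥ base, so the credit is $0.
Earned Income Credit: income exceeds $267,700 by $54,600, which is 44 full-or-partial $1,250 increments; reduction = 44 × $35 = $1,540, leaving $507.
Total: $2,562 + $0 + $507 = $3,069.

$3,069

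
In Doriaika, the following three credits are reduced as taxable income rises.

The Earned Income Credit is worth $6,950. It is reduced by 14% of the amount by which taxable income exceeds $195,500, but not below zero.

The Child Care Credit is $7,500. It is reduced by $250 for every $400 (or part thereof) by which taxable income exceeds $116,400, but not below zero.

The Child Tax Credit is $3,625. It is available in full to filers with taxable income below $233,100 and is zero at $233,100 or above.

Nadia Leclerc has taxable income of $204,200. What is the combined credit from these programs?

$9,357

Earned Income Credit: 14% of the $8,700 excess over $195,500 is $1,218; credit = $6,950 − $1,218 = $5,732.
Child Care Credit: income exceeds $116,400 by $87,800 → 220 increments × $250 = $55,000 ≥ base, so the credit is $0.
Child Tax Credit: $204,200 is below the $233,100 cutoff, so the full $3,625 applies.
Total: $5,732 + $0 + $3,625 = $9,357.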